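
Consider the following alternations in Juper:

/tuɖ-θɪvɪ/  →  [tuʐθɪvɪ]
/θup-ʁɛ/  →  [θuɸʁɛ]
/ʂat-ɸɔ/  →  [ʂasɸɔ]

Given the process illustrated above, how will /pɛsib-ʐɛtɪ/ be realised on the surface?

[pɛsiβʐɛtɪ]

The data show regressive manner assimilation: /ɖ/ → [ʐ] before /θ/; /p/ → [ɸ] before /ʁ/; /t/ → [s] before /ɸ/. In each pair only manner changes, matching the following consonant, while place and voice stay constant.
/b/ is a voiced bilabial stop. The following trigger /ʐ/ is a fricative, so /b/ must become a fricative as well.
The voiced bilabial fricative is [β], so /b/ → [β].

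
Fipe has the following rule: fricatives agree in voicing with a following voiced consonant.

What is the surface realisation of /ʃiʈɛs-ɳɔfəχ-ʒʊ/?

[ʃiʈɛzɳɔfəʁʒʊ]

The rule targets /s/ (voiceless alveolar fricative), which sits before the trigger /ɳ/ (voiced).
A voiced alveolar fricative is [z], so the surface segment is [z].
The same rule applies at the second boundary: /χ/ → [ʁ] next to /ʒ/.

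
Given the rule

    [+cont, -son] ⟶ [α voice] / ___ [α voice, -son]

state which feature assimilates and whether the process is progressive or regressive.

The shared variable α links the value of [voice] on the target to the same value on the neighbouring segment, so voicing is the feature that assimilates.
The conditioning segment sits to the right of the focus bar, meaning the trigger follows the segment that changes — regressive assimilation.

regressive voicing assimilation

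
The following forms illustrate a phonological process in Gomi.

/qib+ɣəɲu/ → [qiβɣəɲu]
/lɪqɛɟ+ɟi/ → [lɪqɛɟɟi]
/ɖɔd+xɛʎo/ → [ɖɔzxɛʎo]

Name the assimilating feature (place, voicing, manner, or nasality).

manner

The segment that alternates is /b/, which surfaces as [β] when adjacent to /ɣ/.
/b/ is a stop while /ɣ/ is a fricative; the output [β] is a fricative, matching the trigger — so the feature that spreads is manner.
Checking the remaining alternation: /d/ → [z] before /x/ (stop → fricative, matching a fricative) — only manner changes, and always toward the following segment.
No alternation appears in [lɪqɛɟɟi]: there the adjacent consonants already agree in manner (/ɟ/ and /ɟ/ are both stops), so this form is consistent with the same rule.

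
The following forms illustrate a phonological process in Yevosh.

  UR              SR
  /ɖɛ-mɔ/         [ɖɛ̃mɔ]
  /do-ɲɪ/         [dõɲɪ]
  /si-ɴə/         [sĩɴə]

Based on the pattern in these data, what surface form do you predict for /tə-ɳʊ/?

[tə̃ɳʊ]

The data show regressive nasality assimilation (vowel nasalisation): /ɛ/ → [ɛ̃] before /m/; /o/ → [õ] before /ɲ/; /i/ → [ĩ] before /ɴ/ — a vowel is nasalised by an immediately following nasal consonant.
The vowel /ə/ is adjacent to the following nasal /ɳ/, so it acquires [+nasal] and surfaces as [ə̃].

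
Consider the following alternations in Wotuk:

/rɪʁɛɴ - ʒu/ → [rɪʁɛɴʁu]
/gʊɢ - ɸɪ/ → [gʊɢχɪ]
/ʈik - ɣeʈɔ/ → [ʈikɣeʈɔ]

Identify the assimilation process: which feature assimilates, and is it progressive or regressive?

Comparing underlying and surface forms, /ʒ/ → [ʁ] is the alternation; the neighbouring /ɴ/ is constant.
The change postalveolar → uvular matches the place of the preceding /ɴ/, identifying this as place assimilation.
Manner and voice are unchanged, so the assimilation is partial, not total.
The other alternating form patterns the same way: /ɸ/ → [χ] after /ɢ/ (bilabial → uvular, matching uvular) — only place changes, and always toward the preceding segment.
Nothing changes in [ʈikɣeʈɔ]: there the adjacent consonants already agree in place (/ɣ/ and /k/ are both velar), so this form is consistent with the same rule.
The trigger is the preceding segment, so the direction is progressive (perseverative).

progressive place assimilation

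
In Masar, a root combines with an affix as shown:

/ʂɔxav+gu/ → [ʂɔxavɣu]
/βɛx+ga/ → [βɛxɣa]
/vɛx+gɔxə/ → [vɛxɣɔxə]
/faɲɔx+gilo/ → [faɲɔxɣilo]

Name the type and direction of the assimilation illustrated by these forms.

Comparing underlying and surface forms, /g/ → [ɣ] is the alternation; the neighbouring /v/ is constant.
/g/ is a stop while /v/ is a fricative; the output [ɣ] is a fricative, matching the trigger — so the feature that spreads is manner.
Place and voice are unchanged, so the assimilation is partial, not total.
The other alternating form patterns the same way: /g/ → [ɣ] after /x/ (stop → fricative, matching a fricative) — only manner changes, and always toward the preceding segment.
Since the segment that changes follows the conditioning segment, the assimilation is progressive.

progressive manner assimilation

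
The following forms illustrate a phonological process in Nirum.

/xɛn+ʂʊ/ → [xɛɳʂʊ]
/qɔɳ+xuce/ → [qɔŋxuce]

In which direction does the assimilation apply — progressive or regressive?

Underlying /n/ is realised as [ɳ] next to /ʂ/; /ʂ/ itself does not change.
/n/ is alveolar while /ʂ/ is retroflex; the output [ɳ] is retroflex, matching the trigger — so the feature that spreads is place.
Checking the remaining alternation: /ɳ/ → [ŋ] before /x/ (retroflex → velar, matching velar) — only place changes, and always toward the following segment.
The trigger is the following segment, so the direction is regressive (anticipatory).

regressive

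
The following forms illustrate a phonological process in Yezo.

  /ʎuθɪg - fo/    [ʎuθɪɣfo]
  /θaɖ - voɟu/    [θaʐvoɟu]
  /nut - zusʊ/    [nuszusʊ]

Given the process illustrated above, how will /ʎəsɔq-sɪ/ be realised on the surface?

[ʎəsɔχsɪ]

The data show regressive manner assimilation: /g/ → [ɣ] before /f/; /ɖ/ → [ʐ] before /v/; /t/ → [s] before /z/. In each pair only manner changes, matching the following consonant, while place and voice stay constant.
The rule targets /q/ (voiceless uvular stop), which sits before the trigger /s/ (fricative).
Changing only its manner to fricative gives [χ] — the voiceless uvular fricative.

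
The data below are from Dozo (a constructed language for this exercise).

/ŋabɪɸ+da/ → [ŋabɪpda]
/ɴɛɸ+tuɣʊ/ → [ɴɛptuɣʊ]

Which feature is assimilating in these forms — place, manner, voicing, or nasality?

manner

The segment that alternates is /ɸ/, which surfaces as [p] when adjacent to /d/.
/ɸ/ is a fricative while /d/ is a stop; the output [p] is a stop, matching the trigger — so the feature that spreads is manner.
The other alternating form patterns the same way: /ɸ/ → [p] before /t/ (fricative → stop, matching a stop) — only manner changes, and always toward the following segment.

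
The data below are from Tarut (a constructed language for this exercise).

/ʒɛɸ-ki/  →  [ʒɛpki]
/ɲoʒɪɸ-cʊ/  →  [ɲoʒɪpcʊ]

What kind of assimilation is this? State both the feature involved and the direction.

The segment that alternates is /ɸ/, which surfaces as [p] when adjacent to /k/.
/ɸ/ is a fricative while /k/ is a stop; the output [p] is a stop, matching the trigger — so the feature that spreads is manner.
Place and voice are unchanged, so the assimilation is partial, not total.
The same holds elsewhere in the data: /ɸ/ → [p] before /c/ (fricative → stop, matching a stop) — only manner changes, and always toward the following segment.
Since the segment that changes precedes the conditioning segment, the assimilation is regressive.

regressive manner assimilation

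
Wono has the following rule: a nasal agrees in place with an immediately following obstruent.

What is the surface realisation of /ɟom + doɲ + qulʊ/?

/m/ is a voiced bilabial nasal. The following trigger /d/ is alveolar, so /m/ must become alveolar as well.
Changing only its place to alveolar gives [n] — the voiced alveolar nasal.
The same rule applies at the second boundary: /ɲ/ → [ɴ] next to /q/.

[ɟondoɴqulʊ]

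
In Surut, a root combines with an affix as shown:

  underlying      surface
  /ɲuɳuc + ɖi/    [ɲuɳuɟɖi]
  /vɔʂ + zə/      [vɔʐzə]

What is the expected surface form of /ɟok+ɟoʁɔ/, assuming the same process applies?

[ɟogɟoʁɔ]

The data show regressive voicing assimilation: /c/ → [ɟ] before /ɖ/; /ʂ/ → [ʐ] before /z/. In each pair only voicing changes, matching the following consonant, while place and manner stay constant.
The rule targets /k/ (voiceless velar stop), which sits before the trigger /ɟ/ (voiced).
Changing only its voicing to voiced gives [g] — the voiced velar stop.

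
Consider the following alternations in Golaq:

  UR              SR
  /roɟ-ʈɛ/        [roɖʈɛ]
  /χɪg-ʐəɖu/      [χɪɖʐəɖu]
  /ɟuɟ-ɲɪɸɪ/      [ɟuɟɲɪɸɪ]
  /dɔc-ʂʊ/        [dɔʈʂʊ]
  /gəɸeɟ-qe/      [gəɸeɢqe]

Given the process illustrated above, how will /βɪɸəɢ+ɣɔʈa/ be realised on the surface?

[βɪɸəgɣɔʈa]

The data show regressive place assimilation: /ɟ/ → [ɖ] before /ʈ/; /g/ → [ɖ] before /ʐ/; /c/ → [ʈ] before /ʂ/; /ɟ/ → [ɢ] before /q/. In each pair only place changes, matching the following consonant, while manner and voice stay constant.
Nothing changes in [ɟuɟɲɪɸɪ]: there the adjacent consonants already agree in place (/ɟ/ and /ɲ/ are both palatal), so this form is consistent with the same rule.
The rule targets /ɢ/ (voiced uvular stop), which sits before the trigger /ɣ/ (velar).
A voiced velar stop is [g], so the surface segment is [g].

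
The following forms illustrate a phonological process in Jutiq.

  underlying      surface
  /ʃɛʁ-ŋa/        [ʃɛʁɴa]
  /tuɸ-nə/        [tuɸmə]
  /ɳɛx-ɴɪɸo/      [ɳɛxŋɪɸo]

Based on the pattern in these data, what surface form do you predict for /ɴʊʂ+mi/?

The data show progressive place assimilation: /ŋ/ → [ɴ] after /ʁ/; /n/ → [m] after /ɸ/; /ɴ/ → [ŋ] after /x/. In each pair only place changes, matching the preceding consonant, while manner and voice stay constant.
/m/ is a voiced bilabial nasal. The preceding trigger /ʂ/ is retroflex, so /m/ must become retroflex as well.
A voiced retroflex nasal is [ɳ], so the surface segment is [ɳ].

[ɴʊʂɳi]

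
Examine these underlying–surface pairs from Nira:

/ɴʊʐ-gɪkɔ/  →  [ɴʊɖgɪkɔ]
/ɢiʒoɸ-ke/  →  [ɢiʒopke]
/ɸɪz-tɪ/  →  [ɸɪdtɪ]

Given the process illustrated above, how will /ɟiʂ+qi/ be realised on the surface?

The data show regressive manner assimilation: /ʐ/ → [ɖ] before /g/; /ɸ/ → [p] before /k/; /z/ → [d] before /t/. In each pair only manner changes, matching the following consonant, while place and voice stay constant.
/ʂ/ is a voiceless retroflex fricative. The following trigger /q/ is a stop, so /ʂ/ must become a stop as well.
The voiceless retroflex stop is [ʈ], so /ʂ/ → [ʈ].

[ɟiʈqi]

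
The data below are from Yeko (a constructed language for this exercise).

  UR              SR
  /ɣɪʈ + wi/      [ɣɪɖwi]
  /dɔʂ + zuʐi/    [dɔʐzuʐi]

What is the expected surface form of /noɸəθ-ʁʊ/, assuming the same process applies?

[noɸəðʁʊ]

The data show regressive voicing assimilation: /ʈ/ → [ɖ] before /w/; /ʂ/ → [ʐ] before /z/. In each pair only voicing changes, matching the following consonant, while place and manner stay constant.
/θ/ is a voiceless dental fricative. The following trigger /ʁ/ is voiced, so /θ/ must become voiced as well.
The voiced dental fricative is [ð], so /θ/ → [ð].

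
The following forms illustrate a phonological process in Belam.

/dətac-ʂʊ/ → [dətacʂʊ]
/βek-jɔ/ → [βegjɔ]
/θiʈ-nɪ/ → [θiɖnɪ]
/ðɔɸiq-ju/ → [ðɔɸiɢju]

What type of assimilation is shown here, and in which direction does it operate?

regressive voicing assimilation

Underlying /k/ is realised as [g] next to /j/; /j/ itself does not change.
/k/ is voiceless while /j/ is voiced; the output [g] is voiced, matching the trigger — so the feature that spreads is voicing.
Place and manner are unchanged, so the assimilation is partial, not total.
The other alternating forms pattern the same way: /ʈ/ → [ɖ] before /n/ (voiceless → voiced, matching voiced); /q/ → [ɢ] before /j/ (voiceless → voiced, matching voiced) — only voicing changes, and always toward the following segment.
No alternation appears in [dətacʂʊ]: there the adjacent consonants already agree in voicing (/c/ and /ʂ/ are both voiceless), so this form is consistent with the same rule.
Since the segment that changes precedes the conditioning segment, the assimilation is regressive.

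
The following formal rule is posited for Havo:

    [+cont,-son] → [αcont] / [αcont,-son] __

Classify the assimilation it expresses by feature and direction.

progressive manner assimilation

The rule copies [cont] (continuancy) from the environment onto the target fricatives; since [±cont] encodes the stop/fricative manner contrast, the assimilating dimension is manner.
The conditioning segment sits to the left of the focus bar, meaning the trigger precedes the segment that changes — progressive assimilation.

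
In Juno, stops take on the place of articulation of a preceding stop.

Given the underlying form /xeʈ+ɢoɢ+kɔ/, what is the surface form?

[xeʈɖoɢqɔ]

/ɢ/ is a voiced uvular stop. The preceding trigger /ʈ/ is retroflex, so /ɢ/ must become retroflex as well.
The voiced retroflex stop is [ɖ], so /ɢ/ → [ɖ].
At the second juncture, /k/ likewise becomes [q] adjacent to /ɢ/.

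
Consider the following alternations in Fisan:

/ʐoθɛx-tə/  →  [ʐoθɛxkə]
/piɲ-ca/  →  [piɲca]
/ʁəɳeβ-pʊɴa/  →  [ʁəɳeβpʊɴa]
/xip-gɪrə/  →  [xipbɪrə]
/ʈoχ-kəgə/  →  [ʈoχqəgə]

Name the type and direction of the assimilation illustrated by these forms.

The segment that alternates is /t/, which surfaces as [k] when adjacent to /x/.
/t/ is alveolar while /x/ is velar; the output [k] is velar, matching the trigger — so the feature that spreads is place.
Manner and voice are unchanged, so the assimilation is partial, not total.
Checking the remaining alternations: /g/ → [b] after /p/ (velar → bilabial, matching bilabial); /k/ → [q] after /χ/ (velar → uvular, matching uvular) — only place changes, and always toward the preceding segment.
Nothing changes in [piɲca], [ʁəɳeβpʊɴa]: there the adjacent consonants already agree in place (/c/ and /ɲ/ are both palatal; /p/ and /β/ are both bilabial), so these forms are consistent with the same rule.
The trigger is the preceding segment, so the direction is progressive (perseverative).

progressive place assimilation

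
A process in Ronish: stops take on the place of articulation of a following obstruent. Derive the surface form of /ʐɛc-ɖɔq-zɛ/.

[ʐɛʈɖɔtzɛ]

The rule targets /c/ (voiceless palatal stop), which sits before the trigger /ɖ/ (retroflex).
The voiceless retroflex stop is [ʈ], so /c/ → [ʈ].
The same rule applies at the second boundary: /q/ → [t] next to /z/.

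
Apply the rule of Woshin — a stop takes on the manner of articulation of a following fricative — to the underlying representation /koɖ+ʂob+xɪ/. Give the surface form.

[koʐʂoβxɪ]

The rule targets /ɖ/ (voiced retroflex stop), which sits before the trigger /ʂ/ (fricative).
A voiced retroflex fricative is [ʐ], so the surface segment is [ʐ].
At the second juncture, /b/ likewise becomes [β] adjacent to /x/.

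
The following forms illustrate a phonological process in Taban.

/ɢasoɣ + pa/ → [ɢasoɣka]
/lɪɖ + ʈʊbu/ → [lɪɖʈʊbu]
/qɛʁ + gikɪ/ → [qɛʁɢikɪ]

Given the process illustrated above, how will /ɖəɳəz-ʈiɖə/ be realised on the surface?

[ɖəɳəztiɖə]

The data show progressive place assimilation: /p/ → [k] after /ɣ/; /g/ → [ɢ] after /ʁ/. In each pair only place changes, matching the preceding consonant, while manner and voice stay constant.
No alternation appears in [lɪɖʈʊbu]: there the adjacent consonants already agree in place (/ʈ/ and /ɖ/ are both retroflex), so this form is consistent with the same rule.
The rule targets /ʈ/ (voiceless retroflex stop), which sits after the trigger /z/ (alveolar).
Changing only its place to alveolar gives [t] — the voiceless alveolar stop.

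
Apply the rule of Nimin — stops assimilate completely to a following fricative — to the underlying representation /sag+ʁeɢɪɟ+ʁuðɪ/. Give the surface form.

/g/ is the segment targeted by the rule; it sits immediately before /ʁ/, so it assimilates completely and surfaces as [ʁ].
The same rule applies at the second boundary: /ɟ/ → [ʁ] next to /ʁ/.

[saʁʁeɢɪʁʁuðɪ]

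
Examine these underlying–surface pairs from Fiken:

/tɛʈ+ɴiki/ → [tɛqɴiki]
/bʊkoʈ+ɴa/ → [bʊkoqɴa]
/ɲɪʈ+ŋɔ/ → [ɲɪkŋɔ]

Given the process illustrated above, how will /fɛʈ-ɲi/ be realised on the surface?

[fɛcɲi]

The data show regressive place assimilation: /ʈ/ → [q] before /ɴ/; /ʈ/ → [k] before /ŋ/. In each pair only place changes, matching the following consonant, while manner and voice stay constant.
The rule targets /ʈ/ (voiceless retroflex stop), which sits before the trigger /ɲ/ (palatal).
A voiceless palatal stop is [c], so the surface segment is [c].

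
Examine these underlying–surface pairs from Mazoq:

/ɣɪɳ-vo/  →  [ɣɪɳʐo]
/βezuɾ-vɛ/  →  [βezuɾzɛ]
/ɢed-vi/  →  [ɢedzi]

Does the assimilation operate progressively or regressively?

progressive

Comparing underlying and surface forms, /v/ → [ʐ] is the alternation; the neighbouring /ɳ/ is constant.
/v/ is labiodental while /ɳ/ is retroflex; the output [ʐ] is retroflex, matching the trigger — so the feature that spreads is place.
Checking the remaining alternations: /v/ → [z] after /ɾ/ (labiodental → alveolar, matching alveolar); /v/ → [z] after /d/ (labiodental → alveolar, matching alveolar) — only place changes, and always toward the preceding segment.
The trigger is the preceding segment, so the direction is progressive (perseverative).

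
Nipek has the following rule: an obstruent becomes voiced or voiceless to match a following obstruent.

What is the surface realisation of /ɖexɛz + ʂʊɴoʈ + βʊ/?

[ɖexɛsʂʊɴoɖβʊ]

The rule targets /z/ (voiced alveolar fricative), which sits before the trigger /ʂ/ (voiceless).
The voiceless alveolar fricative is [s], so /z/ → [s].
The same rule applies at the second boundary: /ʈ/ → [ɖ] next to /β/.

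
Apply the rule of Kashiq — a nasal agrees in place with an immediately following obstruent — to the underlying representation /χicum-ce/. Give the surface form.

[χicuɲce]

The rule targets /m/ (voiced bilabial nasal), which sits before the trigger /c/ (palatal).
A voiced palatal nasal is [ɲ], so the surface segment is [ɲ].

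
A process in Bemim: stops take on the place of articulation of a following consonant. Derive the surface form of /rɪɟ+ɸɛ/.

The rule targets /ɟ/ (voiced palatal stop), which sits before the trigger /ɸ/ (bilabial).
A voiced bilabial stop is [b], so the surface segment is [b].

[rɪbɸɛ]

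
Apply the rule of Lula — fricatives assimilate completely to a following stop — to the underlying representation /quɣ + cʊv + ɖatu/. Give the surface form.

/ɣ/ is the segment targeted by the rule; it sits immediately before /c/, so it assimilates completely and surfaces as [c].
The same rule applies at the second boundary: /v/ → [ɖ] next to /ɖ/.

[quccʊɖɖatu]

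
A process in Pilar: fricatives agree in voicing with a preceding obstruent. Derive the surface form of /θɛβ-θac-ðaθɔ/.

/θ/ is a voiceless dental fricative. The preceding trigger /β/ is voiced, so /θ/ must become voiced as well.
Changing only its voicing to voiced gives [ð] — the voiced dental fricative.
The same rule applies at the second boundary: /ð/ → [θ] next to /c/.

[θɛβðacθaθɔ]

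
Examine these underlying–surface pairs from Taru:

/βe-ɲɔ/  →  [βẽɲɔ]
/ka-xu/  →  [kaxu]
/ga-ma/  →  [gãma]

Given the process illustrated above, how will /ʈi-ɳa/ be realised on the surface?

[ʈĩɳa]

The data show regressive nasality assimilation (vowel nasalisation): /e/ → [ẽ] before /ɲ/; /a/ → [ã] before /m/ — a vowel is nasalised by an immediately following nasal consonant.
No change occurs in [kaxu] because the vowel at the boundary is adjacent to an oral consonant, not a nasal (/a/ next to /x/).
The vowel /i/ is adjacent to the following nasal /ɳ/, so it acquires [+nasal] and surfaces as [ĩ].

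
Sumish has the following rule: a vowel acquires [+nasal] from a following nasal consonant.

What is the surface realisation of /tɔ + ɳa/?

[tɔ̃ɳa]

The vowel /ɔ/ is adjacent to the following nasal /ɳ/, so it acquires [+nasal] and surfaces as [ɔ̃].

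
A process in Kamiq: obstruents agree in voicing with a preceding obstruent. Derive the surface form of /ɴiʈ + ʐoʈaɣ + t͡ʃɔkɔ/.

/ʐ/ is a voiced retroflex fricative. The preceding trigger /ʈ/ is voiceless, so /ʐ/ must become voiceless as well.
The voiceless retroflex fricative is [ʂ], so /ʐ/ → [ʂ].
The same rule applies at the second boundary: /t͡ʃ/ → [d͡ʒ] next to /ɣ/.

[ɴiʈʂoʈaɣd͡ʒɔkɔ]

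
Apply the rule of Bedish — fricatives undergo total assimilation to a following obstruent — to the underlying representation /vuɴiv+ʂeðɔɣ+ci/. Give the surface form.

/v/ is the segment targeted by the rule; it sits immediately before /ʂ/, so it assimilates completely and surfaces as [ʂ].
At the second juncture, /ɣ/ likewise becomes [c] adjacent to /c/.

[vuɴiʂʂeðɔcci]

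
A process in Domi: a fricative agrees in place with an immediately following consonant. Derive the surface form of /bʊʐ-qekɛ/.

The rule targets /ʐ/ (voiced retroflex fricative), which sits before the trigger /q/ (uvular).
Changing only its place to uvular gives [ʁ] — the voiced uvular fricative.

[bʊʁqekɛ]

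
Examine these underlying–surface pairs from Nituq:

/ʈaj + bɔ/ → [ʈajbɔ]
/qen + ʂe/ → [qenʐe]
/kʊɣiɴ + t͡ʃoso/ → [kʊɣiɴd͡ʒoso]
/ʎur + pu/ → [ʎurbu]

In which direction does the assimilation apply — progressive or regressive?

Underlying /ʂ/ is realised as [ʐ] next to /n/; /n/ itself does not change.
The change voiceless → voiced matches the voicing of the preceding /n/, identifying this as voicing assimilation.
Checking the remaining alternations: /t͡ʃ/ → [d͡ʒ] after /ɴ/ (voiceless → voiced, matching voiced); /p/ → [b] after /r/ (voiceless → voiced, matching voiced) — only voicing changes, and always toward the preceding segment.
No alternation appears in [ʈajbɔ]: there the adjacent consonants already agree in voicing (/b/ and /j/ are both voiced), so this form is consistent with the same rule.
The trigger is the preceding segment, so the direction is progressive (perseverative).

progressive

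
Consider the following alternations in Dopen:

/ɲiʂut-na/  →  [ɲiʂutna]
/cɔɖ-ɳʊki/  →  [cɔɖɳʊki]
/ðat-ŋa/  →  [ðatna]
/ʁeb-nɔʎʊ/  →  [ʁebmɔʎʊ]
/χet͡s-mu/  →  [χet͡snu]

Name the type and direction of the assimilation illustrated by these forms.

Underlying /ŋ/ is realised as [n] next to /t/; /t/ itself does not change.
/ŋ/ is velar while /t/ is alveolar; the output [n] is alveolar, matching the trigger — so the feature that spreads is place.
Manner and voice are unchanged, so the assimilation is partial, not total.
The same holds elsewhere in the data: /n/ → [m] after /b/ (alveolar → bilabial, matching bilabial); /m/ → [n] after /t͡s/ (bilabial → alveolar, matching alveolar) — only place changes, and always toward the preceding segment.
Nothing changes in [ɲiʂutna], [cɔɖɳʊki]: there the adjacent consonants already agree in place (/n/ and /t/ are both alveolar; /ɳ/ and /ɖ/ are both retroflex), so these forms are consistent with the same rule.
Since the segment that changes follows the conditioning segment, the assimilation is progressive.

progressive place assimilation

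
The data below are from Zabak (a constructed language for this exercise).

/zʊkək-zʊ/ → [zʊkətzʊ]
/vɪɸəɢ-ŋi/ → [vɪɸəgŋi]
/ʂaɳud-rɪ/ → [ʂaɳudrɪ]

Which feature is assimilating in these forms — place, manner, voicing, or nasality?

Comparing underlying and surface forms, /k/ → [t] is the alternation; the neighbouring /z/ is constant.
/k/ is velar while /z/ is alveolar; the output [t] is alveolar, matching the trigger — so the feature that spreads is place.
The same holds elsewhere in the data: /ɢ/ → [g] before /ŋ/ (uvular → velar, matching velar) — only place changes, and always toward the following segment.
No alternation appears in [ʂaɳudrɪ]: there the adjacent consonants already agree in place (/d/ and /r/ are both alveolar), so this form is consistent with the same rule.

place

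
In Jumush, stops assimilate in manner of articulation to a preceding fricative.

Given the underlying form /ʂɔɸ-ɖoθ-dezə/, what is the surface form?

/ɖ/ is a voiced retroflex stop. The preceding trigger /ɸ/ is a fricative, so /ɖ/ must become a fricative as well.
Changing only its manner to fricative gives [ʐ] — the voiced retroflex fricative.
The same rule applies at the second boundary: /d/ → [z] next to /θ/.

[ʂɔɸʐoθzezə]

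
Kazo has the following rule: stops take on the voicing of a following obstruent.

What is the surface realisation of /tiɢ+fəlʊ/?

[tiqfəlʊ]

The rule targets /ɢ/ (voiced uvular stop), which sits before the trigger /f/ (voiceless).
The voiceless uvular stop is [q], so /ɢ/ → [q].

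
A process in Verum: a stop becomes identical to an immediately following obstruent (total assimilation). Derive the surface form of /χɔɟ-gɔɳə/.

/ɟ/ is the segment targeted by the rule; it sits immediately before /g/, so it assimilates completely and surfaces as [g].

[χɔggɔɳə]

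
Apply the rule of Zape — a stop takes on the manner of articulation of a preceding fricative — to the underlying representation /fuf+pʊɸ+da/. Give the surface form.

[fufɸʊɸza]

/p/ is a voiceless bilabial stop. The preceding trigger /f/ is a fricative, so /p/ must become a fricative as well.
A voiceless bilabial fricative is [ɸ], so the surface segment is [ɸ].
At the second juncture, /d/ likewise becomes [z] adjacent to /ɸ/.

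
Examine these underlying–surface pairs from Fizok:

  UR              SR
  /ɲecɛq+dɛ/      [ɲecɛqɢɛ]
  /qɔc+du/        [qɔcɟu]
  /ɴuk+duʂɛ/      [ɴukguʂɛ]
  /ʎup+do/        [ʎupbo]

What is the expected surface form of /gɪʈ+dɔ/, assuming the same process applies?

[gɪʈɖɔ]

The data show progressive place assimilation: /d/ → [ɢ] after /q/; /d/ → [ɟ] after /c/; /d/ → [g] after /k/; /d/ → [b] after /p/. In each pair only place changes, matching the preceding consonant, while manner and voice stay constant.
The rule targets /d/ (voiced alveolar stop), which sits after the trigger /ʈ/ (retroflex).
The voiced retroflex stop is [ɖ], so /d/ → [ɖ].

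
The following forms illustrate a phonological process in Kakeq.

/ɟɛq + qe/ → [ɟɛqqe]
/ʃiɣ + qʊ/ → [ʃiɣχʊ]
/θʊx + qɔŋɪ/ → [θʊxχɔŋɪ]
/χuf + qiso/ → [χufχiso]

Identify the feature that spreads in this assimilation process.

manner

Comparing underlying and surface forms, /q/ → [χ] is the alternation; the neighbouring /ɣ/ is constant.
The change stop → fricative matches the manner of the preceding /ɣ/, identifying this as manner assimilation.
Checking the remaining alternations: /q/ → [χ] after /x/ (stop → fricative, matching a fricative); /q/ → [χ] after /f/ (stop → fricative, matching a fricative) — only manner changes, and always toward the preceding segment.
Nothing changes in [ɟɛqqe]: there the adjacent consonants already agree in manner (/q/ and /q/ are both stops), so this form is consistent with the same rule.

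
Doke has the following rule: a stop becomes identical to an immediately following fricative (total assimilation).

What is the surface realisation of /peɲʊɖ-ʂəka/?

[peɲʊʂʂəka]

/ɖ/ is the segment targeted by the rule; it sits immediately before /ʂ/, so it assimilates completely and surfaces as [ʂ].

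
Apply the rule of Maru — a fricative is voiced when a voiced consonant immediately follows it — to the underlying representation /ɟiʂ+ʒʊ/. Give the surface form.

[ɟiʐʒʊ]

/ʂ/ is a voiceless retroflex fricative. The following trigger /ʒ/ is voiced, so /ʂ/ must become voiced as well.
The voiced retroflex fricative is [ʐ], so /ʂ/ → [ʐ].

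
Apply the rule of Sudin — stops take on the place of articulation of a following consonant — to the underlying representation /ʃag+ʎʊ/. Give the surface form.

The rule targets /g/ (voiced velar stop), which sits before the trigger /ʎ/ (palatal).
A voiced palatal stop is [ɟ], so the surface segment is [ɟ].

[ʃaɟʎʊ]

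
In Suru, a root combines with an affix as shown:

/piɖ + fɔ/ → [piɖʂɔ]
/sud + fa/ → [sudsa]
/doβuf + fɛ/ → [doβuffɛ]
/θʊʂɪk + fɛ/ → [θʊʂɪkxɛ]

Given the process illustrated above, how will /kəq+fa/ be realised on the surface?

The data show progressive place assimilation: /f/ → [ʂ] after /ɖ/; /f/ → [s] after /d/; /f/ → [x] after /k/. In each pair only place changes, matching the preceding consonant, while manner and voice stay constant.
No alternation appears in [doβuffɛ]: there the adjacent consonants already agree in place (/f/ and /f/ are both labiodental), so this form is consistent with the same rule.
The rule targets /f/ (voiceless labiodental fricative), which sits after the trigger /q/ (uvular).
The voiceless uvular fricative is [χ], so /f/ → [χ].

[kəqχa]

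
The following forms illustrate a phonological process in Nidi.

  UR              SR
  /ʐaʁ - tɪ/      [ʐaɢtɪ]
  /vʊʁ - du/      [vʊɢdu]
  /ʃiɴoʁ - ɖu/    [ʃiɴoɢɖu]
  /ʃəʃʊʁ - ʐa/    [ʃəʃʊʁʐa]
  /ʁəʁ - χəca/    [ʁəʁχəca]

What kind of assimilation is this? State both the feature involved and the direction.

regressive manner assimilation

Underlying /ʁ/ is realised as [ɢ] next to /t/; /t/ itself does not change.
The change fricative → stop matches the manner of the following /t/, identifying this as manner assimilation.
Place and voice are unchanged, so the assimilation is partial, not total.
Checking the remaining alternations: /ʁ/ → [ɢ] before /d/ (fricative → stop, matching a stop); /ʁ/ → [ɢ] before /ɖ/ (fricative → stop, matching a stop) — only manner changes, and always toward the following segment.
No alternation appears in [ʃəʃʊʁʐa], [ʁəʁχəca]: there the adjacent consonants already agree in manner (/ʁ/ and /ʐ/ are both fricatives; /ʁ/ and /χ/ are both fricatives), so these forms are consistent with the same rule.
Since the segment that changes precedes the conditioning segment, the assimilation is regressive.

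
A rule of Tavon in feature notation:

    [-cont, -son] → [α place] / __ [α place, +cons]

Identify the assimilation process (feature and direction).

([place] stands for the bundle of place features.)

regressive place assimilation

The shared variable α links the value of the place features (abbreviated [place]) on the target to the same value on the neighbouring segment, so place is the feature that assimilates.
The conditioning segment sits to the right of the focus bar, meaning the trigger follows the segment that changes — regressive assimilation.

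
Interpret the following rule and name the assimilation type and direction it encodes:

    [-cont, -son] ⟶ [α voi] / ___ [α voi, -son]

The rule copies [voi] from the environment onto the target, so the assimilating feature is voicing.
The conditioning segment sits to the right of the focus bar, meaning the trigger follows the segment that changes — regressive assimilation.

regressive voicing assimilation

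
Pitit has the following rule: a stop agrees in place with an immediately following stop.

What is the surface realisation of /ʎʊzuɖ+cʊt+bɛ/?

[ʎʊzuɟcʊpbɛ]

The rule targets /ɖ/ (voiced retroflex stop), which sits before the trigger /c/ (palatal).
Changing only its place to palatal gives [ɟ] — the voiced palatal stop.
At the second juncture, /t/ likewise becomes [p] adjacent to /b/.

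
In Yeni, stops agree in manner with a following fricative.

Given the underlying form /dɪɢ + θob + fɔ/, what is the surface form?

[dɪʁθoβfɔ]

/ɢ/ is a voiced uvular stop. The following trigger /θ/ is a fricative, so /ɢ/ must become a fricative as well.
Changing only its manner to fricative gives [ʁ] — the voiced uvular fricative.
At the second juncture, /b/ likewise becomes [β] adjacent to /f/.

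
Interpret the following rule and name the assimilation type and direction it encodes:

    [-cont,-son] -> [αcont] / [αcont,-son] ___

The rule copies [cont] (continuancy) from the environment onto the target stops; since [±cont] encodes the stop/fricative manner contrast, the assimilating dimension is manner.
Since the environment is written before the underscore, the trigger precedes the target; the direction is progressive.

progressive manner assimilation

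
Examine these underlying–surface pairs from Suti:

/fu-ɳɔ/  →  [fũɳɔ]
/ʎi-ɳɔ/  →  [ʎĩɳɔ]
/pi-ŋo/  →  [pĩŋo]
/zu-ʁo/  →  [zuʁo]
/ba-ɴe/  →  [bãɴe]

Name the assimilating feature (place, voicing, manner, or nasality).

nasality

The vowel /u/ surfaces as nasalised [ũ] next to the following nasal /ɳ/ — it has acquired the [+nasal] feature of its neighbour.
The other forms show the same pattern: /i/ → [ĩ] before /ɳ/; /i/ → [ĩ] before /ŋ/; /a/ → [ã] before /ɴ/ — each time a vowel is nasalised next to a following nasal.
No change occurs in [zuʁo] because the vowel at the boundary is adjacent to an oral consonant, not a nasal (/u/ next to /ʁ/).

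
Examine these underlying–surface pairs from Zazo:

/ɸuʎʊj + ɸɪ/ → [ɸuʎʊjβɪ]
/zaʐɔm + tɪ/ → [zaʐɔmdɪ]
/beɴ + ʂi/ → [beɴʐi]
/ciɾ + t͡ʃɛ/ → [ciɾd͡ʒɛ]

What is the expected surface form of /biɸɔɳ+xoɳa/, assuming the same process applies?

[biɸɔɳɣoɳa]

The data show progressive voicing assimilation: /ɸ/ → [β] after /j/; /t/ → [d] after /m/; /ʂ/ → [ʐ] after /ɴ/; /t͡ʃ/ → [d͡ʒ] after /ɾ/. In each pair only voicing changes, matching the preceding consonant, while place and manner stay constant.
The rule targets /x/ (voiceless velar fricative), which sits after the trigger /ɳ/ (voiced).
The voiced velar fricative is [ɣ], so /x/ → [ɣ].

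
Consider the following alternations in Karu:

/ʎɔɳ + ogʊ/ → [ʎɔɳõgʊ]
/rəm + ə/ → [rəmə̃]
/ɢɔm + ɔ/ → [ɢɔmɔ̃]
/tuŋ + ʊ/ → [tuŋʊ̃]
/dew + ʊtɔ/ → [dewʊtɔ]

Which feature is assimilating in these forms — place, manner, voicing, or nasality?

nasality

The vowel /o/ surfaces as nasalised [õ] next to the preceding nasal /ɳ/ — it has acquired the [+nasal] feature of its neighbour.
The other forms show the same pattern: /ə/ → [ə̃] after /m/; /ɔ/ → [ɔ̃] after /m/; /ʊ/ → [ʊ̃] after /ŋ/ — each time a vowel is nasalised next to a preceding nasal.
No change occurs in [dewʊtɔ] because the vowel at the boundary is adjacent to an oral consonant, not a nasal (/ʊ/ next to /w/).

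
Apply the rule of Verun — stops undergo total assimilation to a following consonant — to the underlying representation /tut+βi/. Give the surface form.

[tuββi]

/t/ is the segment targeted by the rule; it sits immediately before /β/, so it assimilates completely and surfaces as [β].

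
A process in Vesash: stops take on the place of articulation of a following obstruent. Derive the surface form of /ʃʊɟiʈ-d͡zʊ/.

[ʃʊɟitd͡zʊ]

The rule targets /ʈ/ (voiceless retroflex stop), which sits before the trigger /d͡z/ (alveolar).
A voiceless alveolar stop is [t], so the surface segment is [t].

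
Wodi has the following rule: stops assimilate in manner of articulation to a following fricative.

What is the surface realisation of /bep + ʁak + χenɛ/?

[beɸʁaxχenɛ]

/p/ is a voiceless bilabial stop. The following trigger /ʁ/ is a fricative, so /p/ must become a fricative as well.
Changing only its manner to fricative gives [ɸ] — the voiceless bilabial fricative.
At the second juncture, /k/ likewise becomes [x] adjacent to /χ/.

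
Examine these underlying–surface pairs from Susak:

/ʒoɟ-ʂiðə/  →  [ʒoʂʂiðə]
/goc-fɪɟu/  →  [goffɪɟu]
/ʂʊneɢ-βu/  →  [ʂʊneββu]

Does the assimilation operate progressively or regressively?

Comparing underlying and surface forms, /ɟ/ → [ʂ] is the alternation; the neighbouring /ʂ/ is constant.
The output [ʂ] is identical to the trigger /ʂ/ — every feature (place, manner, voicing) has been copied — so this is total assimilation.
The remaining alternations confirm this: /c/ → [f] before /f/; /ɢ/ → [β] before /β/ — in each case the output is a copy of the following consonant.
The trigger is the following segment, so the direction is regressive (anticipatory).

regressive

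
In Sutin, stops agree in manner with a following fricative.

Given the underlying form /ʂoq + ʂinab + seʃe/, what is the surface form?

/q/ is a voiceless uvular stop. The following trigger /ʂ/ is a fricative, so /q/ must become a fricative as well.
Changing only its manner to fricative gives [χ] — the voiceless uvular fricative.
The same rule applies at the second boundary: /b/ → [β] next to /s/.

[ʂoχʂinaβseʃe]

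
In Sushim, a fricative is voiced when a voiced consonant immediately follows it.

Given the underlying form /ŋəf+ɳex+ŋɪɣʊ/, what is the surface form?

[ŋəvɳeɣŋɪɣʊ]

The rule targets /f/ (voiceless labiodental fricative), which sits before the trigger /ɳ/ (voiced).
The voiced labiodental fricative is [v], so /f/ → [v].
At the second juncture, /x/ likewise becomes [ɣ] adjacent to /ŋ/.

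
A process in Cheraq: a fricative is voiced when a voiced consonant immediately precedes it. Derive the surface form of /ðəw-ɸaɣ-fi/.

/ɸ/ is a voiceless bilabial fricative. The preceding trigger /w/ is voiced, so /ɸ/ must become voiced as well.
A voiced bilabial fricative is [β], so the surface segment is [β].
The same rule applies at the second boundary: /f/ → [v] next to /ɣ/.

[ðəwβaɣvi]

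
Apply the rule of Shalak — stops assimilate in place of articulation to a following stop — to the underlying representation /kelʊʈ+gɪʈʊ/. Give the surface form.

The rule targets /ʈ/ (voiceless retroflex stop), which sits before the trigger /g/ (velar).
Changing only its place to velar gives [k] — the voiceless velar stop.

[kelʊkgɪʈʊ]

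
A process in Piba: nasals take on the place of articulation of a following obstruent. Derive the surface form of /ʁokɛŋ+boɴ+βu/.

[ʁokɛmbomβu]

The rule targets /ŋ/ (voiced velar nasal), which sits before the trigger /b/ (bilabial).
A voiced bilabial nasal is [m], so the surface segment is [m].
The same rule applies at the second boundary: /ɴ/ → [m] next to /β/.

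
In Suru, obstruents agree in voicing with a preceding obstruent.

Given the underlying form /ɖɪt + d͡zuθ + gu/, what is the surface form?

The rule targets /d͡z/ (voiced alveolar affricate), which sits after the trigger /t/ (voiceless).
A voiceless alveolar affricate is [t͡s], so the surface segment is [t͡s].
The same rule applies at the second boundary: /g/ → [k] next to /θ/.

[ɖɪtt͡suθku]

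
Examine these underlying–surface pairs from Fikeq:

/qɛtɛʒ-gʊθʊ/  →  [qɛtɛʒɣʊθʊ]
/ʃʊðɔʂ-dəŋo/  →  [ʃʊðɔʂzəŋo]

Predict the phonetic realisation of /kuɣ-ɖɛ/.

[kuɣʐɛ]

The data show progressive manner assimilation: /g/ → [ɣ] after /ʒ/; /d/ → [z] after /ʂ/. In each pair only manner changes, matching the preceding consonant, while place and voice stay constant.
The rule targets /ɖ/ (voiced retroflex stop), which sits after the trigger /ɣ/ (fricative).
Changing only its manner to fricative gives [ʐ] — the voiced retroflex fricative.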